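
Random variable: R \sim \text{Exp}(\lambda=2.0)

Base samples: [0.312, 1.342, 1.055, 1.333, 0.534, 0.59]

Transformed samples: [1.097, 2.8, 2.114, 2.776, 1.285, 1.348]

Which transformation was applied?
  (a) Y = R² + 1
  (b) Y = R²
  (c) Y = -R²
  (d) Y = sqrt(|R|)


Checking option (a) Y = R² + 1:
  R = 0.312 -> Y = 1.097 ✓
  R = 1.342 -> Y = 2.8 ✓
  R = 1.055 -> Y = 2.114 ✓
All samples match this transformation.

(a) R² + 1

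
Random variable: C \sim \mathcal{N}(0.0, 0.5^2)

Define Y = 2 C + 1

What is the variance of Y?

For Y = aC + b: Var(Y) = a² * Var(C)
Var(C) = 0.5^2 = 0.25
Var(Y) = 2² * 0.25 = 4 * 0.25 = 1

1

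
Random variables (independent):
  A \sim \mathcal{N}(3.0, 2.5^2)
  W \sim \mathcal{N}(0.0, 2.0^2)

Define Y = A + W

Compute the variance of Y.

For independent RVs: Var(aX + bY) = a²Var(X) + b²Var(Y)
Var(A) = 6.25
Var(W) = 4
Var(Y) = 1²*6.25 + 1²*4
= 1*6.25 + 1*4 = 10.25

10.25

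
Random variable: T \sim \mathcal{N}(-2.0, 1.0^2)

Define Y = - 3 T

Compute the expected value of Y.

For Y = -3T:
E[Y] = -3 * E[T]
E[T] = -2.0 = -2
E[Y] = -3 * (-2) = 6

6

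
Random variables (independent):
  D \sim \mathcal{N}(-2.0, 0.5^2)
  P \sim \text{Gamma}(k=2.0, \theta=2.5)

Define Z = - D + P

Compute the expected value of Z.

E[Z] = -1*E[D] + 1*E[P]
E[D] = -2
E[P] = 5
E[Z] = -1*(-2) + 1*5 = 7

7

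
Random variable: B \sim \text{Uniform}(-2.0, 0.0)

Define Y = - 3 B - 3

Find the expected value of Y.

For Y = -3B - 3:
E[Y] = -3 * E[B] - 3
E[B] = (-2 + 0)/2 = -1
E[Y] = -3 * (-1) - 3 = 0

0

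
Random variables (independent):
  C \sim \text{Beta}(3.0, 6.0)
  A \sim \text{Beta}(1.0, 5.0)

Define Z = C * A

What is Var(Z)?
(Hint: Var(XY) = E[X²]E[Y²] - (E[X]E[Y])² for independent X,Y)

Var(XY) = E[X²]E[Y²] - (E[X]E[Y])²
E[C] = 0.33333333, Var(C) = 0.022222222
E[A] = 0.16666667, Var(A) = 0.01984127
E[C²] = 0.022222222 + 0.33333333² = 0.13333333
E[A²] = 0.01984127 + 0.16666667² = 0.047619048
Var(Z) = 0.13333333*0.047619048 - (0.33333333*0.16666667)²
= 0.0063492063 - 0.0030864198 = 0.0032627866

0.0032627866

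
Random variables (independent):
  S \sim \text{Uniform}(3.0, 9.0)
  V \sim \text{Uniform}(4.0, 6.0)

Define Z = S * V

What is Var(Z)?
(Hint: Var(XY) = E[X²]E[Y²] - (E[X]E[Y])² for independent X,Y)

Var(XY) = E[X²]E[Y²] - (E[X]E[Y])²
E[S] = 6, Var(S) = 3
E[V] = 5, Var(V) = 0.33333333
E[S²] = 3 + 6² = 39
E[V²] = 0.33333333 + 5² = 25.333333
Var(Z) = 39*25.333333 - (6*5)²
= 988 - 900 = 88

88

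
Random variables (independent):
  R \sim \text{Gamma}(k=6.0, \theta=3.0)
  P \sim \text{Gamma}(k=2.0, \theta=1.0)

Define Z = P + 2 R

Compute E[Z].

E[Z] = 2*E[R] + 1*E[P]
E[R] = 18
E[P] = 2
E[Z] = 2*18 + 1*2 = 38

38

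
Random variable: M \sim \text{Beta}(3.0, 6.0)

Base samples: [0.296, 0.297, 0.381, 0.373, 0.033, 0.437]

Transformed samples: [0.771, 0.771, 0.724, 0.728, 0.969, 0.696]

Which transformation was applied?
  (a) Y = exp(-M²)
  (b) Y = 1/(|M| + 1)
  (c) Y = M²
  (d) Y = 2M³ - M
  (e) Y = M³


Checking option (b) Y = 1/(|M| + 1):
  M = 0.296 -> Y = 0.771 ✓
  M = 0.297 -> Y = 0.771 ✓
  M = 0.381 -> Y = 0.724 ✓
All samples match this transformation.

(b) 1/(|M| + 1)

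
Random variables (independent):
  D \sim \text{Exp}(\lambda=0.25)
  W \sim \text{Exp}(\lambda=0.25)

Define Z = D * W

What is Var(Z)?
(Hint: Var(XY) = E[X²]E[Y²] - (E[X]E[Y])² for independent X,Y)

Var(XY) = E[X²]E[Y²] - (E[X]E[Y])²
E[D] = 4, Var(D) = 16
E[W] = 4, Var(W) = 16
E[D²] = 16 + 4² = 32
E[W²] = 16 + 4² = 32
Var(Z) = 32*32 - (4*4)²
= 1024 - 256 = 768

768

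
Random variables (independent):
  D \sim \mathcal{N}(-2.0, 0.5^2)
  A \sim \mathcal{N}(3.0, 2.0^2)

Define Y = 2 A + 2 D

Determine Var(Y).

For independent RVs: Var(aX + bY) = a²Var(X) + b²Var(Y)
Var(D) = 0.25
Var(A) = 4
Var(Y) = 2²*0.25 + 2²*4
= 4*0.25 + 4*4 = 17

17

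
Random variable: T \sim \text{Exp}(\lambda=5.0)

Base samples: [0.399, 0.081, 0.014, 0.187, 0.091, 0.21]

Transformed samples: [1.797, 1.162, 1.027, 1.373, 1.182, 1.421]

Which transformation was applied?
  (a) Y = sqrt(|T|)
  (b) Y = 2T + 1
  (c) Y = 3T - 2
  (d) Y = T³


Checking option (b) Y = 2T + 1:
  T = 0.399 -> Y = 1.797 ✓
  T = 0.081 -> Y = 1.162 ✓
  T = 0.014 -> Y = 1.027 ✓
All samples match this transformation.

(b) 2T + 1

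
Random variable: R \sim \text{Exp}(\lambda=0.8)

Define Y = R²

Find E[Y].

E[R²] = Var(R) + (E[R])² = 1.5625 + 1.5625 = 3.125

3.125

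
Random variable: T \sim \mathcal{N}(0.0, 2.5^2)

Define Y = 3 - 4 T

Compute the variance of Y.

For Y = aT + b: Var(Y) = a² * Var(T)
Var(T) = 2.5^2 = 6.25
Var(Y) = (-4)² * 6.25 = 16 * 6.25 = 100

100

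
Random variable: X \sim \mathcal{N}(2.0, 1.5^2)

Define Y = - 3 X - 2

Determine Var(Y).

For Y = aX + b: Var(Y) = a² * Var(X)
Var(X) = 1.5^2 = 2.25
Var(Y) = (-3)² * 2.25 = 9 * 2.25 = 20.25

20.25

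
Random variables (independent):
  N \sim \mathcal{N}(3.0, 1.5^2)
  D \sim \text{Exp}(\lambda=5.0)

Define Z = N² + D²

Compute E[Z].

E[Z] = E[N²] + E[D²]
E[N²] = Var(N) + E[N]² = 2.25 + 9 = 11.25
E[D²] = Var(D) + E[D]² = 0.04 + 0.04 = 0.08
E[Z] = 11.25 + 0.08 = 11.33

11.33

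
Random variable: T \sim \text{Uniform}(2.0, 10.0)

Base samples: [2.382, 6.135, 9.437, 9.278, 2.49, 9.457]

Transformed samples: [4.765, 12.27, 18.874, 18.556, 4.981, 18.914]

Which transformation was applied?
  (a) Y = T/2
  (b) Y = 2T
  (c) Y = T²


Checking option (b) Y = 2T:
  T = 2.382 -> Y = 4.765 ✓
  T = 6.135 -> Y = 12.27 ✓
  T = 9.437 -> Y = 18.874 ✓
All samples match this transformation.

(b) 2T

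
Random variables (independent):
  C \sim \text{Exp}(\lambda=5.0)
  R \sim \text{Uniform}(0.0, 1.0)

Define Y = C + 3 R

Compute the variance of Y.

For independent RVs: Var(aX + bY) = a²Var(X) + b²Var(Y)
Var(C) = 0.04
Var(R) = 0.083333333
Var(Y) = 1²*0.04 + 3²*0.083333333
= 1*0.04 + 9*0.083333333 = 0.79

0.79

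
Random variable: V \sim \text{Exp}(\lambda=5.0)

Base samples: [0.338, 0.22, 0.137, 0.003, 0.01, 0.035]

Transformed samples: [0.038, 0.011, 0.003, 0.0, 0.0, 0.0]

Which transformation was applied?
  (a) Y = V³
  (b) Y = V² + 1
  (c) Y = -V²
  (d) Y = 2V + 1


Checking option (a) Y = V³:
  V = 0.338 -> Y = 0.038 ✓
  V = 0.22 -> Y = 0.011 ✓
  V = 0.137 -> Y = 0.003 ✓
All samples match this transformation.

(a) V³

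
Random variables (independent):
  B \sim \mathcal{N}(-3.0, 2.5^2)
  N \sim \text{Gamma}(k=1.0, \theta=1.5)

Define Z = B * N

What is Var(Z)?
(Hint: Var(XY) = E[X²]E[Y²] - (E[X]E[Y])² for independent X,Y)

Var(XY) = E[X²]E[Y²] - (E[X]E[Y])²
E[B] = -3, Var(B) = 6.25
E[N] = 1.5, Var(N) = 2.25
E[B²] = 6.25 + (-3)² = 15.25
E[N²] = 2.25 + 1.5² = 4.5
Var(Z) = 15.25*4.5 - (-3*1.5)²
= 68.625 - 20.25 = 48.375

48.375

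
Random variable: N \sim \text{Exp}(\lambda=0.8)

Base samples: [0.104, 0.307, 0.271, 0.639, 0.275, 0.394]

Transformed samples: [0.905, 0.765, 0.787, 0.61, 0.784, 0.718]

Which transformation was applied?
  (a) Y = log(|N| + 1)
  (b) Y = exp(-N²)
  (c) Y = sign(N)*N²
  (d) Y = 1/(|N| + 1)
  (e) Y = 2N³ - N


Checking option (d) Y = 1/(|N| + 1):
  N = 0.104 -> Y = 0.905 ✓
  N = 0.307 -> Y = 0.765 ✓
  N = 0.271 -> Y = 0.787 ✓
All samples match this transformation.

(d) 1/(|N| + 1)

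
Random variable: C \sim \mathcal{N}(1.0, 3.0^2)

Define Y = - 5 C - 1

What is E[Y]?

For Y = -5C - 1:
E[Y] = -5 * E[C] - 1
E[C] = 1.0 = 1
E[Y] = -5 * 1 - 1 = -6

-6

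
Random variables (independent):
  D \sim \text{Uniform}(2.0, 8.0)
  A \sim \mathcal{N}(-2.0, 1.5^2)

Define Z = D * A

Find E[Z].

For independent RVs: E[XY] = E[X]*E[Y]
E[D] = 5
E[A] = -2
E[Z] = 5 * (-2) = -10

-10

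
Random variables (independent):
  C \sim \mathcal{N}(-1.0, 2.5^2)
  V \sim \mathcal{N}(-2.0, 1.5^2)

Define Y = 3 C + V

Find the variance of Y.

For independent RVs: Var(aX + bY) = a²Var(X) + b²Var(Y)
Var(C) = 6.25
Var(V) = 2.25
Var(Y) = 3²*6.25 + 1²*2.25
= 9*6.25 + 1*2.25 = 58.5

58.5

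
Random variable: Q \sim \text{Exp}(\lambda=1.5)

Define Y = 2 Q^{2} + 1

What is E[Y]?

E[Y] = 2*E[Q²] + 1
E[Q] = 0.66666667
E[Q²] = Var(Q) + (E[Q])² = 0.44444444 + 0.44444444 = 0.88888889
E[Y] = 2*0.88888889 + 1 = 2.7777778

2.7777778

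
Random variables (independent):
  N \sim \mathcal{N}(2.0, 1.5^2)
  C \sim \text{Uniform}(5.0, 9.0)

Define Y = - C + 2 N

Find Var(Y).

For independent RVs: Var(aX + bY) = a²Var(X) + b²Var(Y)
Var(N) = 2.25
Var(C) = 1.3333333
Var(Y) = 2²*2.25 + (-1)²*1.3333333
= 4*2.25 + 1*1.3333333 = 10.333333

10.333333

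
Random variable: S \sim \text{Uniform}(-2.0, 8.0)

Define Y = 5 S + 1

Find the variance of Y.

For Y = aS + b: Var(Y) = a² * Var(S)
Var(S) = (8 + 2)^2/12 = 8.3333333
Var(Y) = 5² * 8.3333333 = 25 * 8.3333333 = 208.33333

208.33333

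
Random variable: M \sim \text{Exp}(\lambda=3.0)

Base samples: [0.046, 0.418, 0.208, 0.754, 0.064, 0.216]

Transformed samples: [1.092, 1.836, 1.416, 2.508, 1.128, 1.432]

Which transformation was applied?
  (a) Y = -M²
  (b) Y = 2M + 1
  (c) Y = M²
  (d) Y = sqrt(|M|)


Checking option (b) Y = 2M + 1:
  M = 0.046 -> Y = 1.092 ✓
  M = 0.418 -> Y = 1.836 ✓
  M = 0.208 -> Y = 1.416 ✓
All samples match this transformation.

(b) 2M + 1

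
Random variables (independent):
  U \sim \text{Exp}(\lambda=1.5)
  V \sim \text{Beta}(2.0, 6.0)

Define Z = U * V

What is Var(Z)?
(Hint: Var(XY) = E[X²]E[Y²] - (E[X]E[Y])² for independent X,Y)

Var(XY) = E[X²]E[Y²] - (E[X]E[Y])²
E[U] = 0.66666667, Var(U) = 0.44444444
E[V] = 0.25, Var(V) = 0.020833333
E[U²] = 0.44444444 + 0.66666667² = 0.88888889
E[V²] = 0.020833333 + 0.25² = 0.083333333
Var(Z) = 0.88888889*0.083333333 - (0.66666667*0.25)²
= 0.074074074 - 0.027777778 = 0.046296296

0.046296296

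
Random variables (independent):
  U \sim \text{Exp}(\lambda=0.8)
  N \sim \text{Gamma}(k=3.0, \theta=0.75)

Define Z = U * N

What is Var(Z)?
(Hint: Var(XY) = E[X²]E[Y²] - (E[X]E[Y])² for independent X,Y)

Var(XY) = E[X²]E[Y²] - (E[X]E[Y])²
E[U] = 1.25, Var(U) = 1.5625
E[N] = 2.25, Var(N) = 1.6875
E[U²] = 1.5625 + 1.25² = 3.125
E[N²] = 1.6875 + 2.25² = 6.75
Var(Z) = 3.125*6.75 - (1.25*2.25)²
= 21.09375 - 7.9101562 = 13.183594

13.183594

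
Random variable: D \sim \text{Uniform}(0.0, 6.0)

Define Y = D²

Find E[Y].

E[D²] = Var(D) + (E[D])² = 3 + 9 = 12

12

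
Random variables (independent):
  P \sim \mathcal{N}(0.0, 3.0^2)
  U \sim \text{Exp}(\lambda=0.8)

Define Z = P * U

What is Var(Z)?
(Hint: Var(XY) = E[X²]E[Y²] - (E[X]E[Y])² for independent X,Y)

Var(XY) = E[X²]E[Y²] - (E[X]E[Y])²
E[P] = 0, Var(P) = 9
E[U] = 1.25, Var(U) = 1.5625
E[P²] = 9 + 0² = 9
E[U²] = 1.5625 + 1.25² = 3.125
Var(Z) = 9*3.125 - (0*1.25)²
= 28.125 - 0 = 28.125

28.125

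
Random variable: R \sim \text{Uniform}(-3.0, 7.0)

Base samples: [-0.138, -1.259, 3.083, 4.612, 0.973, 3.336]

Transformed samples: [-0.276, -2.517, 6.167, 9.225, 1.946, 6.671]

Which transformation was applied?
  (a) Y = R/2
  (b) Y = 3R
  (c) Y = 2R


Checking option (c) Y = 2R:
  R = -0.138 -> Y = -0.276 ✓
  R = -1.259 -> Y = -2.517 ✓
  R = 3.083 -> Y = 6.167 ✓
All samples match this transformation.

(c) 2R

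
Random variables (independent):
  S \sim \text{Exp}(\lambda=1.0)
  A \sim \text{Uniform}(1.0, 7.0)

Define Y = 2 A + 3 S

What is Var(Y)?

For independent RVs: Var(aX + bY) = a²Var(X) + b²Var(Y)
Var(S) = 1
Var(A) = 3
Var(Y) = 3²*1 + 2²*3
= 9*1 + 4*3 = 21

21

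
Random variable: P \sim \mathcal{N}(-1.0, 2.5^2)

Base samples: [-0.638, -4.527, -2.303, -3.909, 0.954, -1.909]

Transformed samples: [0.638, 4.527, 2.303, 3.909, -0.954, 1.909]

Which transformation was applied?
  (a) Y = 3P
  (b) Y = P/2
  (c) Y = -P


Checking option (c) Y = -P:
  P = -0.638 -> Y = 0.638 ✓
  P = -4.527 -> Y = 4.527 ✓
  P = -2.303 -> Y = 2.303 ✓
All samples match this transformation.

(c) -P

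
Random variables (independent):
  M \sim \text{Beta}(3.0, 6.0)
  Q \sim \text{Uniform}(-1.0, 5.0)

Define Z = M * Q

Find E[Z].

For independent RVs: E[XY] = E[X]*E[Y]
E[M] = 0.33333333
E[Q] = 2
E[Z] = 0.33333333 * 2 = 0.66666667

0.66666667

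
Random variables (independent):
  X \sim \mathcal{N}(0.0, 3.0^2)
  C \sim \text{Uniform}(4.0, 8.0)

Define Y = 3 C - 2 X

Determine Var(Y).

For independent RVs: Var(aX + bY) = a²Var(X) + b²Var(Y)
Var(X) = 9
Var(C) = 1.3333333
Var(Y) = (-2)²*9 + 3²*1.3333333
= 4*9 + 9*1.3333333 = 48

48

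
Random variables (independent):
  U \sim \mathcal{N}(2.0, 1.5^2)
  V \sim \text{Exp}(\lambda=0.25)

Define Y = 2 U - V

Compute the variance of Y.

For independent RVs: Var(aX + bY) = a²Var(X) + b²Var(Y)
Var(U) = 2.25
Var(V) = 16
Var(Y) = 2²*2.25 + (-1)²*16
= 4*2.25 + 1*16 = 25

25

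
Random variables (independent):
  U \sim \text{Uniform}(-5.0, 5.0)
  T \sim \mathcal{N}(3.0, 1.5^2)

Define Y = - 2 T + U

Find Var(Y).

For independent RVs: Var(aX + bY) = a²Var(X) + b²Var(Y)
Var(U) = 8.3333333
Var(T) = 2.25
Var(Y) = 1²*8.3333333 + (-2)²*2.25
= 1*8.3333333 + 4*2.25 = 17.333333

17.333333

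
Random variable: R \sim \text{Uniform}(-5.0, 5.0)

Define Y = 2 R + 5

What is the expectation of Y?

For Y = 2R + 5:
E[Y] = 2 * E[R] + 5
E[R] = (-5 + 5)/2 = 0
E[Y] = 2 * 0 + 5 = 5

5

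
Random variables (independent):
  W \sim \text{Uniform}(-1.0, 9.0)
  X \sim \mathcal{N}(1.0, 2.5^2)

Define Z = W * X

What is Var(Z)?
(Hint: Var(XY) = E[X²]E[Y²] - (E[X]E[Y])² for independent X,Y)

Var(XY) = E[X²]E[Y²] - (E[X]E[Y])²
E[W] = 4, Var(W) = 8.3333333
E[X] = 1, Var(X) = 6.25
E[W²] = 8.3333333 + 4² = 24.333333
E[X²] = 6.25 + 1² = 7.25
Var(Z) = 24.333333*7.25 - (4*1)²
= 176.41667 - 16 = 160.41667

160.41667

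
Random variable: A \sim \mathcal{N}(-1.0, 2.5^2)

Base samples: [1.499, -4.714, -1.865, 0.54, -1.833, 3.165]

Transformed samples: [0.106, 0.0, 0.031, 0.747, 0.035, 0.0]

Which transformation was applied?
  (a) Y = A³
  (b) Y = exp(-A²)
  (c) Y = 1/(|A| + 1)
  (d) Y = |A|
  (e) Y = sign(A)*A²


Checking option (b) Y = exp(-A²):
  A = 1.499 -> Y = 0.106 ✓
  A = -4.714 -> Y = 0.0 ✓
  A = -1.865 -> Y = 0.031 ✓
All samples match this transformation.

(b) exp(-A²)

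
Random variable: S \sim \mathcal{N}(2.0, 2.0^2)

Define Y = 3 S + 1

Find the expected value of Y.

For Y = 3S + 1:
E[Y] = 3 * E[S] + 1
E[S] = 2.0 = 2
E[Y] = 3 * 2 + 1 = 7

7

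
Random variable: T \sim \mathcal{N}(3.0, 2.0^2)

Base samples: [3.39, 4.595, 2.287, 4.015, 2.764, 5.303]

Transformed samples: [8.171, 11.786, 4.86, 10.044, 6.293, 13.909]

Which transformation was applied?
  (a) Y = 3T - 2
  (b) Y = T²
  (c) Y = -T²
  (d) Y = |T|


Checking option (a) Y = 3T - 2:
  T = 3.39 -> Y = 8.171 ✓
  T = 4.595 -> Y = 11.786 ✓
  T = 2.287 -> Y = 4.86 ✓
All samples match this transformation.

(a) 3T - 2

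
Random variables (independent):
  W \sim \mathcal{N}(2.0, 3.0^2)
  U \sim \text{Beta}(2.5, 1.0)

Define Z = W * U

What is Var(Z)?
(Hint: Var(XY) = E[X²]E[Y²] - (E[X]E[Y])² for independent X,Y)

Var(XY) = E[X²]E[Y²] - (E[X]E[Y])²
E[W] = 2, Var(W) = 9
E[U] = 0.71428571, Var(U) = 0.045351474
E[W²] = 9 + 2² = 13
E[U²] = 0.045351474 + 0.71428571² = 0.55555556
Var(Z) = 13*0.55555556 - (2*0.71428571)²
= 7.2222222 - 2.0408163 = 5.1814059

5.1814059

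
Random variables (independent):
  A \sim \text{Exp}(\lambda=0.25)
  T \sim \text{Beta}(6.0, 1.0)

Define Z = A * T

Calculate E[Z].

For independent RVs: E[XY] = E[X]*E[Y]
E[A] = 4
E[T] = 0.85714286
E[Z] = 4 * 0.85714286 = 3.4285714

3.4285714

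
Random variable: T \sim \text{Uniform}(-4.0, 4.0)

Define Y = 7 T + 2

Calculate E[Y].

For Y = 7T + 2:
E[Y] = 7 * E[T] + 2
E[T] = (-4 + 4)/2 = 0
E[Y] = 7 * 0 + 2 = 2

2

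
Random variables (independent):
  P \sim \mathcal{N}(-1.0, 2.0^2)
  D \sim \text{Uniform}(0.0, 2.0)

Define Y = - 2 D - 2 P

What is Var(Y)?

For independent RVs: Var(aX + bY) = a²Var(X) + b²Var(Y)
Var(P) = 4
Var(D) = 0.33333333
Var(Y) = (-2)²*4 + (-2)²*0.33333333
= 4*4 + 4*0.33333333 = 17.333333

17.333333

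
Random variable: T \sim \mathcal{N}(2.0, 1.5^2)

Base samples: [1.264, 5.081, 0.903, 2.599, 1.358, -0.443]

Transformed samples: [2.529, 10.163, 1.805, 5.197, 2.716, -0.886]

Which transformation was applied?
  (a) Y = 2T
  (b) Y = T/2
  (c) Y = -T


Checking option (a) Y = 2T:
  T = 1.264 -> Y = 2.529 ✓
  T = 5.081 -> Y = 10.163 ✓
  T = 0.903 -> Y = 1.805 ✓
All samples match this transformation.

(a) 2T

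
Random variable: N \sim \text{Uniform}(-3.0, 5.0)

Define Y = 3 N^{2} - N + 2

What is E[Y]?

E[Y] = 3*E[N²] - 1*E[N] + 2
E[N] = 1
E[N²] = Var(N) + (E[N])² = 5.3333333 + 1 = 6.3333333
E[Y] = 3*6.3333333 - 1*1 + 2 = 20

20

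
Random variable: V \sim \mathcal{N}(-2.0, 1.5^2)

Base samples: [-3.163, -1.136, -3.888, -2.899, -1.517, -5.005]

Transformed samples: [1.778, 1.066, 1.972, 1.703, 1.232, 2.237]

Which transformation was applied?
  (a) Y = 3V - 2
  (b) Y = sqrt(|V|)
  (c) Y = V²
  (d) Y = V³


Checking option (b) Y = sqrt(|V|):
  V = -3.163 -> Y = 1.778 ✓
  V = -1.136 -> Y = 1.066 ✓
  V = -3.888 -> Y = 1.972 ✓
All samples match this transformation.

(b) sqrt(|V|)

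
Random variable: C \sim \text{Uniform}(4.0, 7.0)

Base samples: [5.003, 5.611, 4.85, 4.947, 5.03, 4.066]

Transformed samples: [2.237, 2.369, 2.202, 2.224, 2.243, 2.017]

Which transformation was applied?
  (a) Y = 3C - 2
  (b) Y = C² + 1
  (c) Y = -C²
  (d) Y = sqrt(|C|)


Checking option (d) Y = sqrt(|C|):
  C = 5.003 -> Y = 2.237 ✓
  C = 5.611 -> Y = 2.369 ✓
  C = 4.85 -> Y = 2.202 ✓
All samples match this transformation.

(d) sqrt(|C|)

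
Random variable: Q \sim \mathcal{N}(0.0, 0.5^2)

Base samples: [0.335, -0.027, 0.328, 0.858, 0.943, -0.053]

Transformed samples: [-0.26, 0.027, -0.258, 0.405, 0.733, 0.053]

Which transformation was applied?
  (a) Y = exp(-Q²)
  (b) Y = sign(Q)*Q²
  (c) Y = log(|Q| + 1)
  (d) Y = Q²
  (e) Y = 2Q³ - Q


Checking option (e) Y = 2Q³ - Q:
  Q = 0.335 -> Y = -0.26 ✓
  Q = -0.027 -> Y = 0.027 ✓
  Q = 0.328 -> Y = -0.258 ✓
All samples match this transformation.

(e) 2Q³ - Q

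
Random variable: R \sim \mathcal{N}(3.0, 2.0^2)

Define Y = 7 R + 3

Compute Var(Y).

For Y = aR + b: Var(Y) = a² * Var(R)
Var(R) = 2.0^2 = 4
Var(Y) = 7² * 4 = 49 * 4 = 196

196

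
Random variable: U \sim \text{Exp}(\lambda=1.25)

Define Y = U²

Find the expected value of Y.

E[U²] = Var(U) + (E[U])² = 0.64 + 0.64 = 1.28

1.28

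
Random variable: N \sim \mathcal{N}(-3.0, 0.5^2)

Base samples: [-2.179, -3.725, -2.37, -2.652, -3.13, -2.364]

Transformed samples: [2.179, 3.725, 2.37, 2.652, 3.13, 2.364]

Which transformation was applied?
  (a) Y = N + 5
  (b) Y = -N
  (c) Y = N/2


Checking option (b) Y = -N:
  N = -2.179 -> Y = 2.179 ✓
  N = -3.725 -> Y = 3.725 ✓
  N = -2.37 -> Y = 2.37 ✓
All samples match this transformation.

(b) -N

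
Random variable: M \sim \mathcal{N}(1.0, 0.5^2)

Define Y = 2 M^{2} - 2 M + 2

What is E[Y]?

E[Y] = 2*E[M²] - 2*E[M] + 2
E[M] = 1
E[M²] = Var(M) + (E[M])² = 0.25 + 1 = 1.25
E[Y] = 2*1.25 - 2*1 + 2 = 2.5

2.5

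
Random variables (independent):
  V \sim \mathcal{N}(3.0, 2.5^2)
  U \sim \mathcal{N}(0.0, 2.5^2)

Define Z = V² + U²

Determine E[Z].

E[Z] = E[V²] + E[U²]
E[V²] = Var(V) + E[V]² = 6.25 + 9 = 15.25
E[U²] = Var(U) + E[U]² = 6.25 + 0 = 6.25
E[Z] = 15.25 + 6.25 = 21.5

21.5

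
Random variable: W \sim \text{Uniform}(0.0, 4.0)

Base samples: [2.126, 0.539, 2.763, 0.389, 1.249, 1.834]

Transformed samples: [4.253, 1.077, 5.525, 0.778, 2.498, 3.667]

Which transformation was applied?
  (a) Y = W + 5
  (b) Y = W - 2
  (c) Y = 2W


Checking option (c) Y = 2W:
  W = 2.126 -> Y = 4.253 ✓
  W = 0.539 -> Y = 1.077 ✓
  W = 2.763 -> Y = 5.525 ✓
All samples match this transformation.

(c) 2W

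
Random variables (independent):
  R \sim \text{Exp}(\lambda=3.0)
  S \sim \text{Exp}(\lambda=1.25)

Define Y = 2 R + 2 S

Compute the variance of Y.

For independent RVs: Var(aX + bY) = a²Var(X) + b²Var(Y)
Var(R) = 0.11111111
Var(S) = 0.64
Var(Y) = 2²*0.11111111 + 2²*0.64
= 4*0.11111111 + 4*0.64 = 3.0044444

3.0044444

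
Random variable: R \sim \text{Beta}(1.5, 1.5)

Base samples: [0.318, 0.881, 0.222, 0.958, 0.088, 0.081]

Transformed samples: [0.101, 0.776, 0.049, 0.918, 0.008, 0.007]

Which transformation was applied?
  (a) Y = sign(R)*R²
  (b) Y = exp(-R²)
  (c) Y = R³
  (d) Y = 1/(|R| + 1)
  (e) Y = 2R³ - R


Checking option (a) Y = sign(R)*R²:
  R = 0.318 -> Y = 0.101 ✓
  R = 0.881 -> Y = 0.776 ✓
  R = 0.222 -> Y = 0.049 ✓
All samples match this transformation.

(a) sign(R)*R²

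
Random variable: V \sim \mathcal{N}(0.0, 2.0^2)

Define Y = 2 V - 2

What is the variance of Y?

For Y = aV + b: Var(Y) = a² * Var(V)
Var(V) = 2.0^2 = 4
Var(Y) = 2² * 4 = 4 * 4 = 16

16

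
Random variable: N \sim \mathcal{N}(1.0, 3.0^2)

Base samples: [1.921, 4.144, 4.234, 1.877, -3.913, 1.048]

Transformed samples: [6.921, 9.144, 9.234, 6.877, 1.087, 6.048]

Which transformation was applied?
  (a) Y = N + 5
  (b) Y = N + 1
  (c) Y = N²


Checking option (a) Y = N + 5:
  N = 1.921 -> Y = 6.921 ✓
  N = 4.144 -> Y = 9.144 ✓
  N = 4.234 -> Y = 9.234 ✓
All samples match this transformation.

(a) N + 5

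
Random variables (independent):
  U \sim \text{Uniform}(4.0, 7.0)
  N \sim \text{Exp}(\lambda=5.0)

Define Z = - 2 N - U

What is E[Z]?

E[Z] = -1*E[U] - 2*E[N]
E[U] = 5.5
E[N] = 0.2
E[Z] = -1*5.5 - 2*0.2 = -5.9

-5.9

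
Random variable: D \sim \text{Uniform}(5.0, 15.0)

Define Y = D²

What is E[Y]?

Using E[X²] = Var(X) + (E[X])²:
E[D] = 10
Var(D) = (15 - 5)^2/12 = 8.3333333
E[D²] = 8.3333333 + 10² = 8.3333333 + 100 = 108.33333

108.33333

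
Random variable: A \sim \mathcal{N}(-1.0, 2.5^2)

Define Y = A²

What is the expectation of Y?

Using E[X²] = Var(X) + (E[X])²:
E[A] = -1
Var(A) = 2.5^2 = 6.25
E[A²] = 6.25 + (-1)² = 6.25 + 1 = 7.25

7.25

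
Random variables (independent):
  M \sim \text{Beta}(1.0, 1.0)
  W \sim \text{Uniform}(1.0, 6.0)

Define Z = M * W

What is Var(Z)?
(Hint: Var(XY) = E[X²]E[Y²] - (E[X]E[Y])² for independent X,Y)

Var(XY) = E[X²]E[Y²] - (E[X]E[Y])²
E[M] = 0.5, Var(M) = 0.083333333
E[W] = 3.5, Var(W) = 2.0833333
E[M²] = 0.083333333 + 0.5² = 0.33333333
E[W²] = 2.0833333 + 3.5² = 14.333333
Var(Z) = 0.33333333*14.333333 - (0.5*3.5)²
= 4.7777778 - 3.0625 = 1.7152778

1.7152778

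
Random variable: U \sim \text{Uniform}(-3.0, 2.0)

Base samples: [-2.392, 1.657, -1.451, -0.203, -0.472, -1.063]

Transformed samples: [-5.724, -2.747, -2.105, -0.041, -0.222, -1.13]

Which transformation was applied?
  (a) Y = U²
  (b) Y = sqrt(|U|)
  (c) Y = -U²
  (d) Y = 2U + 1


Checking option (c) Y = -U²:
  U = -2.392 -> Y = -5.724 ✓
  U = 1.657 -> Y = -2.747 ✓
  U = -1.451 -> Y = -2.105 ✓
All samples match this transformation.

(c) -U²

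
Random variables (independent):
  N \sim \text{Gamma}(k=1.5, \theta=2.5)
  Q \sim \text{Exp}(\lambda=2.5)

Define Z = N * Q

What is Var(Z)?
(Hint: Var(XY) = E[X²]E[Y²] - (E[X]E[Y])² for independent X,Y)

Var(XY) = E[X²]E[Y²] - (E[X]E[Y])²
E[N] = 3.75, Var(N) = 9.375
E[Q] = 0.4, Var(Q) = 0.16
E[N²] = 9.375 + 3.75² = 23.4375
E[Q²] = 0.16 + 0.4² = 0.32
Var(Z) = 23.4375*0.32 - (3.75*0.4)²
= 7.5 - 2.25 = 5.25

5.25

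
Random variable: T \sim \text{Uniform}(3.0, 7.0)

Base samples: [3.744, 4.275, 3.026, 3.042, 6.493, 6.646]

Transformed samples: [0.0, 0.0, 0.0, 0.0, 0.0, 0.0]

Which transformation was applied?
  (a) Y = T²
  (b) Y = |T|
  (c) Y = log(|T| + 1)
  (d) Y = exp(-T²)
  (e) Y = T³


Checking option (d) Y = exp(-T²):
  T = 3.744 -> Y = 0.0 ✓
  T = 4.275 -> Y = 0.0 ✓
  T = 3.026 -> Y = 0.0 ✓
All samples match this transformation.

(d) exp(-T²)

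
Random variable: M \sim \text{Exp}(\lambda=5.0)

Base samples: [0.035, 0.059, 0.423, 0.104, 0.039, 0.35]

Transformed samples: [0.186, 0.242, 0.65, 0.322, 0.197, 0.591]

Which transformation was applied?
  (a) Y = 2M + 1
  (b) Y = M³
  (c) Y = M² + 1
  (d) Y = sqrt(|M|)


Checking option (d) Y = sqrt(|M|):
  M = 0.035 -> Y = 0.186 ✓
  M = 0.059 -> Y = 0.242 ✓
  M = 0.423 -> Y = 0.65 ✓
All samples match this transformation.

(d) sqrt(|M|)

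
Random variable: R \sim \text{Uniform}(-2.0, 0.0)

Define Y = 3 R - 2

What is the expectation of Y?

For Y = 3R - 2:
E[Y] = 3 * E[R] - 2
E[R] = (-2 + 0)/2 = -1
E[Y] = 3 * (-1) - 2 = -5

-5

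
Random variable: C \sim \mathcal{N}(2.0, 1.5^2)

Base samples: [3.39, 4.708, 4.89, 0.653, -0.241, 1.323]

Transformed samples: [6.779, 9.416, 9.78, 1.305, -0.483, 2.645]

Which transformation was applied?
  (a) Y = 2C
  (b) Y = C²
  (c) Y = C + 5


Checking option (a) Y = 2C:
  C = 3.39 -> Y = 6.779 ✓
  C = 4.708 -> Y = 9.416 ✓
  C = 4.89 -> Y = 9.78 ✓
All samples match this transformation.

(a) 2C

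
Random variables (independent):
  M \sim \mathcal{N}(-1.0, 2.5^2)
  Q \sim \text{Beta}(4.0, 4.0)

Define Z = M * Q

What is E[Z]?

For independent RVs: E[XY] = E[X]*E[Y]
E[M] = -1
E[Q] = 0.5
E[Z] = -1 * 0.5 = -0.5

-0.5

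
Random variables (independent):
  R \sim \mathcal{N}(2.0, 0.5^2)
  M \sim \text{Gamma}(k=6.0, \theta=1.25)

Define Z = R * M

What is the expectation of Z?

For independent RVs: E[XY] = E[X]*E[Y]
E[R] = 2
E[M] = 7.5
E[Z] = 2 * 7.5 = 15

15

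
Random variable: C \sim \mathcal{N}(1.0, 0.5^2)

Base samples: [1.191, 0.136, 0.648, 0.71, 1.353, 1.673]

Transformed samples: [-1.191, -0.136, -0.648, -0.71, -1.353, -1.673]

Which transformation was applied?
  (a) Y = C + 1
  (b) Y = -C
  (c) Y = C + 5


Checking option (b) Y = -C:
  C = 1.191 -> Y = -1.191 ✓
  C = 0.136 -> Y = -0.136 ✓
  C = 0.648 -> Y = -0.648 ✓
All samples match this transformation.

(b) -C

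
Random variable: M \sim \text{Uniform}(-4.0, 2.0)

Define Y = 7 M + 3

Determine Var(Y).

For Y = aM + b: Var(Y) = a² * Var(M)
Var(M) = (2 + 4)^2/12 = 3
Var(Y) = 7² * 3 = 49 * 3 = 147

147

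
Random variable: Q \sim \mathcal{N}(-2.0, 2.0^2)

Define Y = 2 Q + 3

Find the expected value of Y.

For Y = 2Q + 3:
E[Y] = 2 * E[Q] + 3
E[Q] = -2.0 = -2
E[Y] = 2 * (-2) + 3 = -1

-1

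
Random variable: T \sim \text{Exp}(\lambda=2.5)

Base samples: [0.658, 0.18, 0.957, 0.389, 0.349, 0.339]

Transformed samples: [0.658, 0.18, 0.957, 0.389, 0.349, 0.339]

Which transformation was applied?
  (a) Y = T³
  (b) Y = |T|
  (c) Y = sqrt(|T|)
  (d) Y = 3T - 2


Checking option (b) Y = |T|:
  T = 0.658 -> Y = 0.658 ✓
  T = 0.18 -> Y = 0.18 ✓
  T = 0.957 -> Y = 0.957 ✓
All samples match this transformation.

(b) |T|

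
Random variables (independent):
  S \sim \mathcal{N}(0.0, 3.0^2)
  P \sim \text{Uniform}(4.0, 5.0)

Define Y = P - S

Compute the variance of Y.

For independent RVs: Var(aX + bY) = a²Var(X) + b²Var(Y)
Var(S) = 9
Var(P) = 0.083333333
Var(Y) = (-1)²*9 + 1²*0.083333333
= 1*9 + 1*0.083333333 = 9.0833333

9.0833333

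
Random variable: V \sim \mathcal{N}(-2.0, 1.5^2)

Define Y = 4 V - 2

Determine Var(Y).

For Y = aV + b: Var(Y) = a² * Var(V)
Var(V) = 1.5^2 = 2.25
Var(Y) = 4² * 2.25 = 16 * 2.25 = 36

36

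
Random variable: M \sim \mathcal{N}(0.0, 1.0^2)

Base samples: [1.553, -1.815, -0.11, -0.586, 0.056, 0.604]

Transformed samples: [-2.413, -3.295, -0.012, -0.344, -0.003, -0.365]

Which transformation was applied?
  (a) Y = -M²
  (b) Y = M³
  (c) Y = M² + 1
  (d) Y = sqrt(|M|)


Checking option (a) Y = -M²:
  M = 1.553 -> Y = -2.413 ✓
  M = -1.815 -> Y = -3.295 ✓
  M = -0.11 -> Y = -0.012 ✓
All samples match this transformation.

(a) -M²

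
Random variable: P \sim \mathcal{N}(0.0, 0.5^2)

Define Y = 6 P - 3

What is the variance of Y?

For Y = aP + b: Var(Y) = a² * Var(P)
Var(P) = 0.5^2 = 0.25
Var(Y) = 6² * 0.25 = 36 * 0.25 = 9

9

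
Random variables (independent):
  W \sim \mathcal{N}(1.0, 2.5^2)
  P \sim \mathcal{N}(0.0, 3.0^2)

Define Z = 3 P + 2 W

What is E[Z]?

E[Z] = 2*E[W] + 3*E[P]
E[W] = 1
E[P] = 0
E[Z] = 2*1 + 3*0 = 2

2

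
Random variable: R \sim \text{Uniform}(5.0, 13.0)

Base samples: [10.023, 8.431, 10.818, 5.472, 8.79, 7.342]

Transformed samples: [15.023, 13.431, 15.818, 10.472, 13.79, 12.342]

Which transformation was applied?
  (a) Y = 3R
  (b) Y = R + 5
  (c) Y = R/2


Checking option (b) Y = R + 5:
  R = 10.023 -> Y = 15.023 ✓
  R = 8.431 -> Y = 13.431 ✓
  R = 10.818 -> Y = 15.818 ✓
All samples match this transformation.

(b) R + 5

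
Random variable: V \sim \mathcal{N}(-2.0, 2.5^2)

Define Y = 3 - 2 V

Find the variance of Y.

For Y = aV + b: Var(Y) = a² * Var(V)
Var(V) = 2.5^2 = 6.25
Var(Y) = (-2)² * 6.25 = 4 * 6.25 = 25

25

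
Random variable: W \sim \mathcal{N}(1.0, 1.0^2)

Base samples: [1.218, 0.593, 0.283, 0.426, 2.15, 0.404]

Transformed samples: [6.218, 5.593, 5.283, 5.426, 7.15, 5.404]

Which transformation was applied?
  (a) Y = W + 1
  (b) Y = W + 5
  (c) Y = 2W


Checking option (b) Y = W + 5:
  W = 1.218 -> Y = 6.218 ✓
  W = 0.593 -> Y = 5.593 ✓
  W = 0.283 -> Y = 5.283 ✓
All samples match this transformation.

(b) W + 5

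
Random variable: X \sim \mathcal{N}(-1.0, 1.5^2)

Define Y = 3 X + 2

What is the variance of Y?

For Y = aX + b: Var(Y) = a² * Var(X)
Var(X) = 1.5^2 = 2.25
Var(Y) = 3² * 2.25 = 9 * 2.25 = 20.25

20.25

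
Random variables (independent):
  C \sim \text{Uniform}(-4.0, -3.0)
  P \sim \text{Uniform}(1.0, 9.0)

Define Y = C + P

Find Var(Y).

For independent RVs: Var(aX + bY) = a²Var(X) + b²Var(Y)
Var(C) = 0.083333333
Var(P) = 5.3333333
Var(Y) = 1²*0.083333333 + 1²*5.3333333
= 1*0.083333333 + 1*5.3333333 = 5.4166667

5.4166667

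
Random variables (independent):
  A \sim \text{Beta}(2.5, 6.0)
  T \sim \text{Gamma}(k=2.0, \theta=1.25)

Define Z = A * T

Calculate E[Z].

For independent RVs: E[XY] = E[X]*E[Y]
E[A] = 0.29411765
E[T] = 2.5
E[Z] = 0.29411765 * 2.5 = 0.73529412

0.73529412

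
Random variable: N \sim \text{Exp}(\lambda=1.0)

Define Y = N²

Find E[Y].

Using E[X²] = Var(X) + (E[X])²:
E[N] = 1
Var(N) = 1/1.0^2 = 1
E[N²] = 1 + 1² = 1 + 1 = 2

2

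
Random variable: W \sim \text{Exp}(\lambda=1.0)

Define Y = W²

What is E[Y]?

E[W²] = Var(W) + (E[W])² = 1 + 1 = 2

2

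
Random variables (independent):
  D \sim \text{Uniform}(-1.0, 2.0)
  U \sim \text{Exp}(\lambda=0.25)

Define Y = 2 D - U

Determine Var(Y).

For independent RVs: Var(aX + bY) = a²Var(X) + b²Var(Y)
Var(D) = 0.75
Var(U) = 16
Var(Y) = 2²*0.75 + (-1)²*16
= 4*0.75 + 1*16 = 19

19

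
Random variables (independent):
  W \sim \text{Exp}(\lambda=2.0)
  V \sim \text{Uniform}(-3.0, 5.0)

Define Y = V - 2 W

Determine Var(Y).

For independent RVs: Var(aX + bY) = a²Var(X) + b²Var(Y)
Var(W) = 0.25
Var(V) = 5.3333333
Var(Y) = (-2)²*0.25 + 1²*5.3333333
= 4*0.25 + 1*5.3333333 = 6.3333333

6.3333333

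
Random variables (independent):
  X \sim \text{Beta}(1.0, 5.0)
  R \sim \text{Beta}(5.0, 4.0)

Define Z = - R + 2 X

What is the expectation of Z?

E[Z] = 2*E[X] - 1*E[R]
E[X] = 0.16666667
E[R] = 0.55555556
E[Z] = 2*0.16666667 - 1*0.55555556 = -0.22222222

-0.22222222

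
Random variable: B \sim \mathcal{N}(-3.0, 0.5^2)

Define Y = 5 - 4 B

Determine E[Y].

For Y = -4B + 5:
E[Y] = -4 * E[B] + 5
E[B] = -3.0 = -3
E[Y] = -4 * (-3) + 5 = 17

17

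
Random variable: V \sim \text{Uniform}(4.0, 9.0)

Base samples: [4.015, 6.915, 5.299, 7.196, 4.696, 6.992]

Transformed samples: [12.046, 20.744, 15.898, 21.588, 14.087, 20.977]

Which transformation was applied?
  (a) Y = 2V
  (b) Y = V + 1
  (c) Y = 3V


Checking option (c) Y = 3V:
  V = 4.015 -> Y = 12.046 ✓
  V = 6.915 -> Y = 20.744 ✓
  V = 5.299 -> Y = 15.898 ✓
All samples match this transformation.

(c) 3V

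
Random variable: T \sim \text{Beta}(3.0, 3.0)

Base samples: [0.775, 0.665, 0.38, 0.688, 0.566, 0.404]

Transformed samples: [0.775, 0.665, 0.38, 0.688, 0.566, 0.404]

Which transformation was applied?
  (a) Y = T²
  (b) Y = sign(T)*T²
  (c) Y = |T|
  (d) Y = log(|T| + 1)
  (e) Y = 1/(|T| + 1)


Checking option (c) Y = |T|:
  T = 0.775 -> Y = 0.775 ✓
  T = 0.665 -> Y = 0.665 ✓
  T = 0.38 -> Y = 0.38 ✓
All samples match this transformation.

(c) |T|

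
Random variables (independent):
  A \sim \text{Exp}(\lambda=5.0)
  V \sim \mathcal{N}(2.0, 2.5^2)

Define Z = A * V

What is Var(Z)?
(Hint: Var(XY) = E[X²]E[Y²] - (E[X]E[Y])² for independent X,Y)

Var(XY) = E[X²]E[Y²] - (E[X]E[Y])²
E[A] = 0.2, Var(A) = 0.04
E[V] = 2, Var(V) = 6.25
E[A²] = 0.04 + 0.2² = 0.08
E[V²] = 6.25 + 2² = 10.25
Var(Z) = 0.08*10.25 - (0.2*2)²
= 0.82 - 0.16 = 0.66

0.66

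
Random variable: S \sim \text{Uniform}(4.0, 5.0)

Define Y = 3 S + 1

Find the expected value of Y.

For Y = 3S + 1:
E[Y] = 3 * E[S] + 1
E[S] = (4 + 5)/2 = 4.5
E[Y] = 3 * 4.5 + 1 = 14.5

14.5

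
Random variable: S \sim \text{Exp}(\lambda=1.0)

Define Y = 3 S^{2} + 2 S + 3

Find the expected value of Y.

E[Y] = 3*E[S²] + 2*E[S] + 3
E[S] = 1
E[S²] = Var(S) + (E[S])² = 1 + 1 = 2
E[Y] = 3*2 + 2*1 + 3 = 11

11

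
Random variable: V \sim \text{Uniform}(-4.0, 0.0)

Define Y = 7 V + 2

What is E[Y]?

For Y = 7V + 2:
E[Y] = 7 * E[V] + 2
E[V] = (-4 + 0)/2 = -2
E[Y] = 7 * (-2) + 2 = -12

-12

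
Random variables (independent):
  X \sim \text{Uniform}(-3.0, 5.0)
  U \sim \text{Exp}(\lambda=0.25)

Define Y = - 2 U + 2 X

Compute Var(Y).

For independent RVs: Var(aX + bY) = a²Var(X) + b²Var(Y)
Var(X) = 5.3333333
Var(U) = 16
Var(Y) = 2²*5.3333333 + (-2)²*16
= 4*5.3333333 + 4*16 = 85.333333

85.333333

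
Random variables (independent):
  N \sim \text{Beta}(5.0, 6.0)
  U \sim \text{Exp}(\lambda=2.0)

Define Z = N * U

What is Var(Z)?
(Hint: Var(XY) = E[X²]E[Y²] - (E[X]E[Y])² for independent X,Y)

Var(XY) = E[X²]E[Y²] - (E[X]E[Y])²
E[N] = 0.45454545, Var(N) = 0.020661157
E[U] = 0.5, Var(U) = 0.25
E[N²] = 0.020661157 + 0.45454545² = 0.22727273
E[U²] = 0.25 + 0.5² = 0.5
Var(Z) = 0.22727273*0.5 - (0.45454545*0.5)²
= 0.11363636 - 0.051652893 = 0.061983471

0.061983471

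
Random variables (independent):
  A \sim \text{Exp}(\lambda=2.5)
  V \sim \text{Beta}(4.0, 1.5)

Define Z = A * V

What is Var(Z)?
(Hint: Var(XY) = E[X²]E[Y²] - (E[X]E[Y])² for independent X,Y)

Var(XY) = E[X²]E[Y²] - (E[X]E[Y])²
E[A] = 0.4, Var(A) = 0.16
E[V] = 0.72727273, Var(V) = 0.03051494
E[A²] = 0.16 + 0.4² = 0.32
E[V²] = 0.03051494 + 0.72727273² = 0.55944056
Var(Z) = 0.32*0.55944056 - (0.4*0.72727273)²
= 0.17902098 - 0.084628099 = 0.09439288

0.09439288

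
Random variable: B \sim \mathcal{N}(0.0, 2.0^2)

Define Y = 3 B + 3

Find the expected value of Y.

For Y = 3B + 3:
E[Y] = 3 * E[B] + 3
E[B] = 0.0 = 0
E[Y] = 3 * 0 + 3 = 3

3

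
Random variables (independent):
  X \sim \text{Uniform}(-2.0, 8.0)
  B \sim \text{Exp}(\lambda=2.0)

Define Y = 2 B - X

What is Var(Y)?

For independent RVs: Var(aX + bY) = a²Var(X) + b²Var(Y)
Var(X) = 8.3333333
Var(B) = 0.25
Var(Y) = (-1)²*8.3333333 + 2²*0.25
= 1*8.3333333 + 4*0.25 = 9.3333333

9.3333333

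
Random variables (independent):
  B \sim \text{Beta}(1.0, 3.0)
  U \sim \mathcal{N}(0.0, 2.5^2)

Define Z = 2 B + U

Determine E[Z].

E[Z] = 2*E[B] + 1*E[U]
E[B] = 0.25
E[U] = 0
E[Z] = 2*0.25 + 1*0 = 0.5

0.5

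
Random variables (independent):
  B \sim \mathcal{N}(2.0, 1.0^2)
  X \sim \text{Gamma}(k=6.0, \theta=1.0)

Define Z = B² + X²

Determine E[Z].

E[Z] = E[B²] + E[X²]
E[B²] = Var(B) + E[B]² = 1 + 4 = 5
E[X²] = Var(X) + E[X]² = 6 + 36 = 42
E[Z] = 5 + 42 = 47

47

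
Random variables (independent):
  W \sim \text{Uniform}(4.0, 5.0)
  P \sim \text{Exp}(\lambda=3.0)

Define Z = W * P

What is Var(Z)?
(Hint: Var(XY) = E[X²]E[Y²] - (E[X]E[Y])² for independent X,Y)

Var(XY) = E[X²]E[Y²] - (E[X]E[Y])²
E[W] = 4.5, Var(W) = 0.083333333
E[P] = 0.33333333, Var(P) = 0.11111111
E[W²] = 0.083333333 + 4.5² = 20.333333
E[P²] = 0.11111111 + 0.33333333² = 0.22222222
Var(Z) = 20.333333*0.22222222 - (4.5*0.33333333)²
= 4.5185185 - 2.25 = 2.2685185

2.2685185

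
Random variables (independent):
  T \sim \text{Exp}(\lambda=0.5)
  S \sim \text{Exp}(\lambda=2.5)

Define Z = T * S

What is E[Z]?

For independent RVs: E[XY] = E[X]*E[Y]
E[T] = 2
E[S] = 0.4
E[Z] = 2 * 0.4 = 0.8

0.8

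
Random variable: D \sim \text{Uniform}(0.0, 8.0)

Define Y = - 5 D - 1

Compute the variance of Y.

For Y = aD + b: Var(Y) = a² * Var(D)
Var(D) = (8 - 0)^2/12 = 5.3333333
Var(Y) = (-5)² * 5.3333333 = 25 * 5.3333333 = 133.33333

133.33333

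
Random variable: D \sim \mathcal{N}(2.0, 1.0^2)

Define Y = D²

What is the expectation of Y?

Using E[X²] = Var(X) + (E[X])²:
E[D] = 2
Var(D) = 1.0^2 = 1
E[D²] = 1 + 2² = 1 + 4 = 5

5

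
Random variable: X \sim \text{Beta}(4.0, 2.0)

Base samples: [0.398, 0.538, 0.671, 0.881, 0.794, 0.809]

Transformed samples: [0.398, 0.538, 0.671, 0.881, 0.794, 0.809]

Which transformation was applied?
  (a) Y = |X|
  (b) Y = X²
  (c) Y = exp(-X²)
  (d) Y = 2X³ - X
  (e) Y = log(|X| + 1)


Checking option (a) Y = |X|:
  X = 0.398 -> Y = 0.398 ✓
  X = 0.538 -> Y = 0.538 ✓
  X = 0.671 -> Y = 0.671 ✓
All samples match this transformation.

(a) |X|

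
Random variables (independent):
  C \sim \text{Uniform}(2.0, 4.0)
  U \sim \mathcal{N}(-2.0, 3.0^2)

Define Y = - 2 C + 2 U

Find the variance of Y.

For independent RVs: Var(aX + bY) = a²Var(X) + b²Var(Y)
Var(C) = 0.33333333
Var(U) = 9
Var(Y) = (-2)²*0.33333333 + 2²*9
= 4*0.33333333 + 4*9 = 37.333333

37.333333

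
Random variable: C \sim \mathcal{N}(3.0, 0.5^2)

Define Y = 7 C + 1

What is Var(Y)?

For Y = aC + b: Var(Y) = a² * Var(C)
Var(C) = 0.5^2 = 0.25
Var(Y) = 7² * 0.25 = 49 * 0.25 = 12.25

12.25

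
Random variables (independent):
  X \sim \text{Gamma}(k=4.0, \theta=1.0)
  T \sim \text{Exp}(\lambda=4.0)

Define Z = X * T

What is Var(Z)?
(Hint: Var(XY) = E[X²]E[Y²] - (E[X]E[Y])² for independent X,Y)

Var(XY) = E[X²]E[Y²] - (E[X]E[Y])²
E[X] = 4, Var(X) = 4
E[T] = 0.25, Var(T) = 0.0625
E[X²] = 4 + 4² = 20
E[T²] = 0.0625 + 0.25² = 0.125
Var(Z) = 20*0.125 - (4*0.25)²
= 2.5 - 1 = 1.5

1.5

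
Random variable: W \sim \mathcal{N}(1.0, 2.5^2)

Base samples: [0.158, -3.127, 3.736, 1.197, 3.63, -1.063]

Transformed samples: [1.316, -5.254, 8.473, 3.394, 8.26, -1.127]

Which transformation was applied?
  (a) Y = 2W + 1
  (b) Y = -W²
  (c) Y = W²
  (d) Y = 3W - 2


Checking option (a) Y = 2W + 1:
  W = 0.158 -> Y = 1.316 ✓
  W = -3.127 -> Y = -5.254 ✓
  W = 3.736 -> Y = 8.473 ✓
All samples match this transformation.

(a) 2W + 1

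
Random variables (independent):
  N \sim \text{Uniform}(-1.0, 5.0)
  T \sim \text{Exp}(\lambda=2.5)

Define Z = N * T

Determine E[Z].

For independent RVs: E[XY] = E[X]*E[Y]
E[N] = 2
E[T] = 0.4
E[Z] = 2 * 0.4 = 0.8

0.8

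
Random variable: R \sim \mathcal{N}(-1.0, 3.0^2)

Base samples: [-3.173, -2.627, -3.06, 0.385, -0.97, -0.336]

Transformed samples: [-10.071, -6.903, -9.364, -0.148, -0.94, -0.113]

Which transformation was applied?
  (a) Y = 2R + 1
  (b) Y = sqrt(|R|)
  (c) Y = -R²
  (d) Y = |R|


Checking option (c) Y = -R²:
  R = -3.173 -> Y = -10.071 ✓
  R = -2.627 -> Y = -6.903 ✓
  R = -3.06 -> Y = -9.364 ✓
All samples match this transformation.

(c) -R²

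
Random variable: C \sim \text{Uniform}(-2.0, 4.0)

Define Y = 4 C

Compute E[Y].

For Y = 4C:
E[Y] = 4 * E[C]
E[C] = (-2 + 4)/2 = 1
E[Y] = 4 * 1 = 4

4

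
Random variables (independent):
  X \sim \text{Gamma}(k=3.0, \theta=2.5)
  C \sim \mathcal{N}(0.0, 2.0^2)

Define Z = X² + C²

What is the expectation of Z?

E[Z] = E[X²] + E[C²]
E[X²] = Var(X) + E[X]² = 18.75 + 56.25 = 75
E[C²] = Var(C) + E[C]² = 4 + 0 = 4
E[Z] = 75 + 4 = 79

79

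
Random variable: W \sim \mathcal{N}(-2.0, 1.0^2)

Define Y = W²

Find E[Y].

Using E[X²] = Var(X) + (E[X])²:
E[W] = -2
Var(W) = 1.0^2 = 1
E[W²] = 1 + (-2)² = 1 + 4 = 5

5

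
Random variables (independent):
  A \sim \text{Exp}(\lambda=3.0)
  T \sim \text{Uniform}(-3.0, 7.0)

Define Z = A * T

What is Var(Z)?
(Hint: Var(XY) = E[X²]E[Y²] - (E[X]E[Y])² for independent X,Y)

Var(XY) = E[X²]E[Y²] - (E[X]E[Y])²
E[A] = 0.33333333, Var(A) = 0.11111111
E[T] = 2, Var(T) = 8.3333333
E[A²] = 0.11111111 + 0.33333333² = 0.22222222
E[T²] = 8.3333333 + 2² = 12.333333
Var(Z) = 0.22222222*12.333333 - (0.33333333*2)²
= 2.7407407 - 0.44444444 = 2.2962963

2.2962963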